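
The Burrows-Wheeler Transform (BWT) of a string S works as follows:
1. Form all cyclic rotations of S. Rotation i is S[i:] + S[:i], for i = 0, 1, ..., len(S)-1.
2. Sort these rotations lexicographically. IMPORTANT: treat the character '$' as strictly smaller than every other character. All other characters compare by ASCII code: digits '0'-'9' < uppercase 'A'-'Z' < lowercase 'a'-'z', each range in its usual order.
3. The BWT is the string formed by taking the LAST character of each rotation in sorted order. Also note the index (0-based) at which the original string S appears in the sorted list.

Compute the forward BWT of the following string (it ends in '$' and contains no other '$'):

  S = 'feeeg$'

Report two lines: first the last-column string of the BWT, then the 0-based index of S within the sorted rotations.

Answer: gfee$e
4

Derivation:
All 6 rotations (rotation i = S[i:]+S[:i]):
  rot[0] = feeeg$
  rot[1] = eeeg$f
  rot[2] = eeg$fe
  rot[3] = eg$fee
  rot[4] = g$feee
  rot[5] = $feeeg
Sorted (with $ < everything):
  sorted[0] = $feeeg  (last char: 'g')
  sorted[1] = eeeg$f  (last char: 'f')
  sorted[2] = eeg$fe  (last char: 'e')
  sorted[3] = eg$fee  (last char: 'e')
  sorted[4] = feeeg$  (last char: '$')
  sorted[5] = g$feee  (last char: 'e')
Last column: gfee$e
Original string S is at sorted index 4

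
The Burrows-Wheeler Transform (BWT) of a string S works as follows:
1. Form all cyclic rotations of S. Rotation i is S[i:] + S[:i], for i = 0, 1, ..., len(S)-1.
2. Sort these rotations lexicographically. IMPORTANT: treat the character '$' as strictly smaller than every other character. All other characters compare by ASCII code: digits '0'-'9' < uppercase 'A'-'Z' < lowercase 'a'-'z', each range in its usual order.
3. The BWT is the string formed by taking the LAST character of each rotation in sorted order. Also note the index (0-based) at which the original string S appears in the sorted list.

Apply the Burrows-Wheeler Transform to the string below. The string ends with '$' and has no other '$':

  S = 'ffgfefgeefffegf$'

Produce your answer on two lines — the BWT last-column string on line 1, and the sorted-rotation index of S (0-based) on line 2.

Answer: fgeffggffe$effef
10

Derivation:
All 16 rotations (rotation i = S[i:]+S[:i]):
  rot[0] = ffgfefgeefffegf$
  rot[1] = fgfefgeefffegf$f
  rot[2] = gfefgeefffegf$ff
  rot[3] = fefgeefffegf$ffg
  rot[4] = efgeefffegf$ffgf
  rot[5] = fgeefffegf$ffgfe
  rot[6] = geefffegf$ffgfef
  rot[7] = eefffegf$ffgfefg
  rot[8] = efffegf$ffgfefge
  rot[9] = fffegf$ffgfefgee
  rot[10] = ffegf$ffgfefgeef
  rot[11] = fegf$ffgfefgeeff
  rot[12] = egf$ffgfefgeefff
  rot[13] = gf$ffgfefgeefffe
  rot[14] = f$ffgfefgeefffeg
  rot[15] = $ffgfefgeefffegf
Sorted (with $ < everything):
  sorted[0] = $ffgfefgeefffegf  (last char: 'f')
  sorted[1] = eefffegf$ffgfefg  (last char: 'g')
  sorted[2] = efffegf$ffgfefge  (last char: 'e')
  sorted[3] = efgeefffegf$ffgf  (last char: 'f')
  sorted[4] = egf$ffgfefgeefff  (last char: 'f')
  sorted[5] = f$ffgfefgeefffeg  (last char: 'g')
  sorted[6] = fefgeefffegf$ffg  (last char: 'g')
  sorted[7] = fegf$ffgfefgeeff  (last char: 'f')
  sorted[8] = ffegf$ffgfefgeef  (last char: 'f')
  sorted[9] = fffegf$ffgfefgee  (last char: 'e')
  sorted[10] = ffgfefgeefffegf$  (last char: '$')
  sorted[11] = fgeefffegf$ffgfe  (last char: 'e')
  sorted[12] = fgfefgeefffegf$f  (last char: 'f')
  sorted[13] = geefffegf$ffgfef  (last char: 'f')
  sorted[14] = gf$ffgfefgeefffe  (last char: 'e')
  sorted[15] = gfefgeefffegf$ff  (last char: 'f')
Last column: fgeffggffe$effef
Original string S is at sorted index 10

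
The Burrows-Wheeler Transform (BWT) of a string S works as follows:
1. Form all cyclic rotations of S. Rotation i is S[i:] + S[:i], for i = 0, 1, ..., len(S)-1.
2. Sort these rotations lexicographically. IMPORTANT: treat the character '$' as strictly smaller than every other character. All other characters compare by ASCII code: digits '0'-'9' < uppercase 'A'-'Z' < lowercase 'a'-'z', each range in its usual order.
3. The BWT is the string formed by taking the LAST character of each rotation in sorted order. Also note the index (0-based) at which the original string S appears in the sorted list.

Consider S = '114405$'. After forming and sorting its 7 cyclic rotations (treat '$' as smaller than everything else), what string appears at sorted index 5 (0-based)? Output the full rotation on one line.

All 7 rotations (rotation i = S[i:]+S[:i]):
  rot[0] = 114405$
  rot[1] = 14405$1
  rot[2] = 4405$11
  rot[3] = 405$114
  rot[4] = 05$1144
  rot[5] = 5$11440
  rot[6] = $114405
Sorted (with $ < everything):
  sorted[0] = $114405
  sorted[1] = 05$1144
  sorted[2] = 114405$
  sorted[3] = 14405$1
  sorted[4] = 405$114
  sorted[5] = 4405$11
  sorted[6] = 5$11440
sorted[5] = 4405$11

Answer: 4405$11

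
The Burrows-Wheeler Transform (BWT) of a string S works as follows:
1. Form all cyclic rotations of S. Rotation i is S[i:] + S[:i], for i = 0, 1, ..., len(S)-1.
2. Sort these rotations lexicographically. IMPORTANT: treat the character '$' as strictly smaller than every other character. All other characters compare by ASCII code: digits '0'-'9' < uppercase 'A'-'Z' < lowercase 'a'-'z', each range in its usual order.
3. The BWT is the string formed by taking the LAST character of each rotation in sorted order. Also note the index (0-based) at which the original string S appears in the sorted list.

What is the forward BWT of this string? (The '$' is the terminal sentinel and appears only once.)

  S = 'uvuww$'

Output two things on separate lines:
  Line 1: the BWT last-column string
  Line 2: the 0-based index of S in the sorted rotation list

Answer: w$vuwu
1

Derivation:
All 6 rotations (rotation i = S[i:]+S[:i]):
  rot[0] = uvuww$
  rot[1] = vuww$u
  rot[2] = uww$uv
  rot[3] = ww$uvu
  rot[4] = w$uvuw
  rot[5] = $uvuww
Sorted (with $ < everything):
  sorted[0] = $uvuww  (last char: 'w')
  sorted[1] = uvuww$  (last char: '$')
  sorted[2] = uww$uv  (last char: 'v')
  sorted[3] = vuww$u  (last char: 'u')
  sorted[4] = w$uvuw  (last char: 'w')
  sorted[5] = ww$uvu  (last char: 'u')
Last column: w$vuwu
Original string S is at sorted index 1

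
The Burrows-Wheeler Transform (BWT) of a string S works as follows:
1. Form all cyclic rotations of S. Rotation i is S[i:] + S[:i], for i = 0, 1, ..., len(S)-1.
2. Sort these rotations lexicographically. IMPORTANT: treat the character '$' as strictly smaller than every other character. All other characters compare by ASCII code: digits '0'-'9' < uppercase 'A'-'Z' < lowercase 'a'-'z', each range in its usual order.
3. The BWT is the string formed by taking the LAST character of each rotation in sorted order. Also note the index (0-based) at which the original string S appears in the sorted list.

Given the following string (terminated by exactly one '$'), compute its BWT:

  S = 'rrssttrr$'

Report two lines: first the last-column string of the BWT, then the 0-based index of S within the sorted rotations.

Answer: rrt$rrsts
3

Derivation:
All 9 rotations (rotation i = S[i:]+S[:i]):
  rot[0] = rrssttrr$
  rot[1] = rssttrr$r
  rot[2] = ssttrr$rr
  rot[3] = sttrr$rrs
  rot[4] = ttrr$rrss
  rot[5] = trr$rrsst
  rot[6] = rr$rrsstt
  rot[7] = r$rrssttr
  rot[8] = $rrssttrr
Sorted (with $ < everything):
  sorted[0] = $rrssttrr  (last char: 'r')
  sorted[1] = r$rrssttr  (last char: 'r')
  sorted[2] = rr$rrsstt  (last char: 't')
  sorted[3] = rrssttrr$  (last char: '$')
  sorted[4] = rssttrr$r  (last char: 'r')
  sorted[5] = ssttrr$rr  (last char: 'r')
  sorted[6] = sttrr$rrs  (last char: 's')
  sorted[7] = trr$rrsst  (last char: 't')
  sorted[8] = ttrr$rrss  (last char: 's')
Last column: rrt$rrsts
Original string S is at sorted index 3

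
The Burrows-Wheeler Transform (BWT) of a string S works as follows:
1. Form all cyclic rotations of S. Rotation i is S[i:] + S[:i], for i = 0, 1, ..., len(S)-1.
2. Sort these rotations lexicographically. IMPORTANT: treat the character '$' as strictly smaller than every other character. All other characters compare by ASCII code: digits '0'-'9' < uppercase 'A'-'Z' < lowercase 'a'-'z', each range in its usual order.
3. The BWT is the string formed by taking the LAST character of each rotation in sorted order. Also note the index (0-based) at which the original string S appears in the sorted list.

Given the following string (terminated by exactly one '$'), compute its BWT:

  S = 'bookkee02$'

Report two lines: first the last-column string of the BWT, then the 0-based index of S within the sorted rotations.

Answer: 2e0$ekkoob
3

Derivation:
All 10 rotations (rotation i = S[i:]+S[:i]):
  rot[0] = bookkee02$
  rot[1] = ookkee02$b
  rot[2] = okkee02$bo
  rot[3] = kkee02$boo
  rot[4] = kee02$book
  rot[5] = ee02$bookk
  rot[6] = e02$bookke
  rot[7] = 02$bookkee
  rot[8] = 2$bookkee0
  rot[9] = $bookkee02
Sorted (with $ < everything):
  sorted[0] = $bookkee02  (last char: '2')
  sorted[1] = 02$bookkee  (last char: 'e')
  sorted[2] = 2$bookkee0  (last char: '0')
  sorted[3] = bookkee02$  (last char: '$')
  sorted[4] = e02$bookke  (last char: 'e')
  sorted[5] = ee02$bookk  (last char: 'k')
  sorted[6] = kee02$book  (last char: 'k')
  sorted[7] = kkee02$boo  (last char: 'o')
  sorted[8] = okkee02$bo  (last char: 'o')
  sorted[9] = ookkee02$b  (last char: 'b')
Last column: 2e0$ekkoob
Original string S is at sorted index 3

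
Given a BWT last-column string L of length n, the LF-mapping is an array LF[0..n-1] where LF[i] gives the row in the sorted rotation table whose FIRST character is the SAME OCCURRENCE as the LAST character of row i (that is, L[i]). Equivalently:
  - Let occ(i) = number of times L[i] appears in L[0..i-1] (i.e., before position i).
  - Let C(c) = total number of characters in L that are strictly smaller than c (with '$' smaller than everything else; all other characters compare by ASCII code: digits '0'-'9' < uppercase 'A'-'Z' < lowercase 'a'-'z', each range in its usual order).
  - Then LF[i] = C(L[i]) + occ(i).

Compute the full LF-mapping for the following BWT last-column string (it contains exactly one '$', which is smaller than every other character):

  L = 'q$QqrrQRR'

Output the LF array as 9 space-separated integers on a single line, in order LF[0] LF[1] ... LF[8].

Answer: 5 0 1 6 7 8 2 3 4

Derivation:
Char counts: '$':1, 'Q':2, 'R':2, 'q':2, 'r':2
C (first-col start): C('$')=0, C('Q')=1, C('R')=3, C('q')=5, C('r')=7
L[0]='q': occ=0, LF[0]=C('q')+0=5+0=5
L[1]='$': occ=0, LF[1]=C('$')+0=0+0=0
L[2]='Q': occ=0, LF[2]=C('Q')+0=1+0=1
L[3]='q': occ=1, LF[3]=C('q')+1=5+1=6
L[4]='r': occ=0, LF[4]=C('r')+0=7+0=7
L[5]='r': occ=1, LF[5]=C('r')+1=7+1=8
L[6]='Q': occ=1, LF[6]=C('Q')+1=1+1=2
L[7]='R': occ=0, LF[7]=C('R')+0=3+0=3
L[8]='R': occ=1, LF[8]=C('R')+1=3+1=4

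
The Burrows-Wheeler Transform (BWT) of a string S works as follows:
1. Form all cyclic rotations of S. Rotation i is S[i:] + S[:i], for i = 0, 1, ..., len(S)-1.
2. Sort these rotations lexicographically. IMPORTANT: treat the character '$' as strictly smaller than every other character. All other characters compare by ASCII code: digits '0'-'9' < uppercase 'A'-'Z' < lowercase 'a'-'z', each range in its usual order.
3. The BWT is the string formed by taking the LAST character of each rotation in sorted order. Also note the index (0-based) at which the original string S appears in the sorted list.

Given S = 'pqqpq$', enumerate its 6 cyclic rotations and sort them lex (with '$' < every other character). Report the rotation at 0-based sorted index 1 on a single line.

All 6 rotations (rotation i = S[i:]+S[:i]):
  rot[0] = pqqpq$
  rot[1] = qqpq$p
  rot[2] = qpq$pq
  rot[3] = pq$pqq
  rot[4] = q$pqqp
  rot[5] = $pqqpq
Sorted (with $ < everything):
  sorted[0] = $pqqpq
  sorted[1] = pq$pqq
  sorted[2] = pqqpq$
  sorted[3] = q$pqqp
  sorted[4] = qpq$pq
  sorted[5] = qqpq$p
sorted[1] = pq$pqq

Answer: pq$pqq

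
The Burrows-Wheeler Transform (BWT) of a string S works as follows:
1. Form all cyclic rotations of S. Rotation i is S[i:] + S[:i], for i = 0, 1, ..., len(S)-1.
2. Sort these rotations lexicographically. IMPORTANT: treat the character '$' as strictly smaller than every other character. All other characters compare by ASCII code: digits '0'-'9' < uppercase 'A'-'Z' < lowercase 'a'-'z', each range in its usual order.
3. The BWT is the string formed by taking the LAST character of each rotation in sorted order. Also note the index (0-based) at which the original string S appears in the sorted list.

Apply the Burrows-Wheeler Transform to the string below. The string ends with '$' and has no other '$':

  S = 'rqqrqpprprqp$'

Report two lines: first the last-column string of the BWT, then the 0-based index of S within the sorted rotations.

All 13 rotations (rotation i = S[i:]+S[:i]):
  rot[0] = rqqrqpprprqp$
  rot[1] = qqrqpprprqp$r
  rot[2] = qrqpprprqp$rq
  rot[3] = rqpprprqp$rqq
  rot[4] = qpprprqp$rqqr
  rot[5] = pprprqp$rqqrq
  rot[6] = prprqp$rqqrqp
  rot[7] = rprqp$rqqrqpp
  rot[8] = prqp$rqqrqppr
  rot[9] = rqp$rqqrqpprp
  rot[10] = qp$rqqrqpprpr
  rot[11] = p$rqqrqpprprq
  rot[12] = $rqqrqpprprqp
Sorted (with $ < everything):
  sorted[0] = $rqqrqpprprqp  (last char: 'p')
  sorted[1] = p$rqqrqpprprq  (last char: 'q')
  sorted[2] = pprprqp$rqqrq  (last char: 'q')
  sorted[3] = prprqp$rqqrqp  (last char: 'p')
  sorted[4] = prqp$rqqrqppr  (last char: 'r')
  sorted[5] = qp$rqqrqpprpr  (last char: 'r')
  sorted[6] = qpprprqp$rqqr  (last char: 'r')
  sorted[7] = qqrqpprprqp$r  (last char: 'r')
  sorted[8] = qrqpprprqp$rq  (last char: 'q')
  sorted[9] = rprqp$rqqrqpp  (last char: 'p')
  sorted[10] = rqp$rqqrqpprp  (last char: 'p')
  sorted[11] = rqpprprqp$rqq  (last char: 'q')
  sorted[12] = rqqrqpprprqp$  (last char: '$')
Last column: pqqprrrrqppq$
Original string S is at sorted index 12

Answer: pqqprrrrqppq$
12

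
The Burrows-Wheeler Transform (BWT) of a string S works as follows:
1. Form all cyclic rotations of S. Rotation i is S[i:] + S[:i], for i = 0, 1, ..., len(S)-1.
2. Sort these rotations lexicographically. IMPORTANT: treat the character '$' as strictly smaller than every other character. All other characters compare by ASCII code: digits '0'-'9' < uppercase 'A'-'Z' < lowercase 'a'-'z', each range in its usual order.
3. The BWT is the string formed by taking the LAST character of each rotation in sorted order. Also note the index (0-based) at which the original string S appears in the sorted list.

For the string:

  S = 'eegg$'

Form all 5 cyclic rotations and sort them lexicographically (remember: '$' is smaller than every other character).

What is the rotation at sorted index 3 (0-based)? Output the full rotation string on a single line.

Answer: g$eeg

Derivation:
All 5 rotations (rotation i = S[i:]+S[:i]):
  rot[0] = eegg$
  rot[1] = egg$e
  rot[2] = gg$ee
  rot[3] = g$eeg
  rot[4] = $eegg
Sorted (with $ < everything):
  sorted[0] = $eegg
  sorted[1] = eegg$
  sorted[2] = egg$e
  sorted[3] = g$eeg
  sorted[4] = gg$ee
sorted[3] = g$eeg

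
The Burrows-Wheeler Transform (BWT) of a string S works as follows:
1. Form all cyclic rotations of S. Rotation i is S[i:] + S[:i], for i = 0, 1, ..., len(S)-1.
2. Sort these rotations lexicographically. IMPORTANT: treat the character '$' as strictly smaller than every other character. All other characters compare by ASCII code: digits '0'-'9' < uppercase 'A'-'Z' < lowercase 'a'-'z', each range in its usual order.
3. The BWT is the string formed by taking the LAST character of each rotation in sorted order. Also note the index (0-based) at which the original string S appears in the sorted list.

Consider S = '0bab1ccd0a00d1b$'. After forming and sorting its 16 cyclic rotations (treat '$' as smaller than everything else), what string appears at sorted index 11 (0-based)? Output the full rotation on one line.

All 16 rotations (rotation i = S[i:]+S[:i]):
  rot[0] = 0bab1ccd0a00d1b$
  rot[1] = bab1ccd0a00d1b$0
  rot[2] = ab1ccd0a00d1b$0b
  rot[3] = b1ccd0a00d1b$0ba
  rot[4] = 1ccd0a00d1b$0bab
  rot[5] = ccd0a00d1b$0bab1
  rot[6] = cd0a00d1b$0bab1c
  rot[7] = d0a00d1b$0bab1cc
  rot[8] = 0a00d1b$0bab1ccd
  rot[9] = a00d1b$0bab1ccd0
  rot[10] = 00d1b$0bab1ccd0a
  rot[11] = 0d1b$0bab1ccd0a0
  rot[12] = d1b$0bab1ccd0a00
  rot[13] = 1b$0bab1ccd0a00d
  rot[14] = b$0bab1ccd0a00d1
  rot[15] = $0bab1ccd0a00d1b
Sorted (with $ < everything):
  sorted[0] = $0bab1ccd0a00d1b
  sorted[1] = 00d1b$0bab1ccd0a
  sorted[2] = 0a00d1b$0bab1ccd
  sorted[3] = 0bab1ccd0a00d1b$
  sorted[4] = 0d1b$0bab1ccd0a0
  sorted[5] = 1b$0bab1ccd0a00d
  sorted[6] = 1ccd0a00d1b$0bab
  sorted[7] = a00d1b$0bab1ccd0
  sorted[8] = ab1ccd0a00d1b$0b
  sorted[9] = b$0bab1ccd0a00d1
  sorted[10] = b1ccd0a00d1b$0ba
  sorted[11] = bab1ccd0a00d1b$0
  sorted[12] = ccd0a00d1b$0bab1
  sorted[13] = cd0a00d1b$0bab1c
  sorted[14] = d0a00d1b$0bab1cc
  sorted[15] = d1b$0bab1ccd0a00
sorted[11] = bab1ccd0a00d1b$0

Answer: bab1ccd0a00d1b$0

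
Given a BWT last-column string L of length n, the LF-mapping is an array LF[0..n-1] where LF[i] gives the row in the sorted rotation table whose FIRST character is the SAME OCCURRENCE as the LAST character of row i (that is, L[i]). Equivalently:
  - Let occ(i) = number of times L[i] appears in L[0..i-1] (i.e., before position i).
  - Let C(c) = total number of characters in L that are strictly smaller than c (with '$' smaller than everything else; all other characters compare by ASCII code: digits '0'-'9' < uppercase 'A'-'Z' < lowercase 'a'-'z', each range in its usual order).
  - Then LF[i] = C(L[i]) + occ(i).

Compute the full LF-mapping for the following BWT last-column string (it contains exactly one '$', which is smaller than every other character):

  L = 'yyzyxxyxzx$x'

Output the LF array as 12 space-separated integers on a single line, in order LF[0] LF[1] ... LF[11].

Char counts: '$':1, 'x':5, 'y':4, 'z':2
C (first-col start): C('$')=0, C('x')=1, C('y')=6, C('z')=10
L[0]='y': occ=0, LF[0]=C('y')+0=6+0=6
L[1]='y': occ=1, LF[1]=C('y')+1=6+1=7
L[2]='z': occ=0, LF[2]=C('z')+0=10+0=10
L[3]='y': occ=2, LF[3]=C('y')+2=6+2=8
L[4]='x': occ=0, LF[4]=C('x')+0=1+0=1
L[5]='x': occ=1, LF[5]=C('x')+1=1+1=2
L[6]='y': occ=3, LF[6]=C('y')+3=6+3=9
L[7]='x': occ=2, LF[7]=C('x')+2=1+2=3
L[8]='z': occ=1, LF[8]=C('z')+1=10+1=11
L[9]='x': occ=3, LF[9]=C('x')+3=1+3=4
L[10]='$': occ=0, LF[10]=C('$')+0=0+0=0
L[11]='x': occ=4, LF[11]=C('x')+4=1+4=5

Answer: 6 7 10 8 1 2 9 3 11 4 0 5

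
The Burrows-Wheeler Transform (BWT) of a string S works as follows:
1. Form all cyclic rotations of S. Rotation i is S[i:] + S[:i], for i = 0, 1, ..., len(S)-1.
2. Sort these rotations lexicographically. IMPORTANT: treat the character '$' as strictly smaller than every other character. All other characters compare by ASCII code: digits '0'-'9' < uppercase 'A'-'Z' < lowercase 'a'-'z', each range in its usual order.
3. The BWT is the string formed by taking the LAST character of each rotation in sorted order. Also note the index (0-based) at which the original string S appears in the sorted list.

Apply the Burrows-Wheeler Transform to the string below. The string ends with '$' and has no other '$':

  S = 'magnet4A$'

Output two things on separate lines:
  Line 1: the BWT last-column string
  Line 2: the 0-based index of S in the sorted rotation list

All 9 rotations (rotation i = S[i:]+S[:i]):
  rot[0] = magnet4A$
  rot[1] = agnet4A$m
  rot[2] = gnet4A$ma
  rot[3] = net4A$mag
  rot[4] = et4A$magn
  rot[5] = t4A$magne
  rot[6] = 4A$magnet
  rot[7] = A$magnet4
  rot[8] = $magnet4A
Sorted (with $ < everything):
  sorted[0] = $magnet4A  (last char: 'A')
  sorted[1] = 4A$magnet  (last char: 't')
  sorted[2] = A$magnet4  (last char: '4')
  sorted[3] = agnet4A$m  (last char: 'm')
  sorted[4] = et4A$magn  (last char: 'n')
  sorted[5] = gnet4A$ma  (last char: 'a')
  sorted[6] = magnet4A$  (last char: '$')
  sorted[7] = net4A$mag  (last char: 'g')
  sorted[8] = t4A$magne  (last char: 'e')
Last column: At4mna$ge
Original string S is at sorted index 6

Answer: At4mna$ge
6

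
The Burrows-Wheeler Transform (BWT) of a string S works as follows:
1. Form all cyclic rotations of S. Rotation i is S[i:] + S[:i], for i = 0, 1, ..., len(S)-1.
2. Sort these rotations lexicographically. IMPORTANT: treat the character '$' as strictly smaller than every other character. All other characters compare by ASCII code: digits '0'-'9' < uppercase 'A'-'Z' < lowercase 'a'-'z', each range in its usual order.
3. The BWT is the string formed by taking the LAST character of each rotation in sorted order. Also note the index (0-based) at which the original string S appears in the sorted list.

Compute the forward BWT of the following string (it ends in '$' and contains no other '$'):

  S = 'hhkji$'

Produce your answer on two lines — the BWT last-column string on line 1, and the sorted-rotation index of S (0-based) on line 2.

All 6 rotations (rotation i = S[i:]+S[:i]):
  rot[0] = hhkji$
  rot[1] = hkji$h
  rot[2] = kji$hh
  rot[3] = ji$hhk
  rot[4] = i$hhkj
  rot[5] = $hhkji
Sorted (with $ < everything):
  sorted[0] = $hhkji  (last char: 'i')
  sorted[1] = hhkji$  (last char: '$')
  sorted[2] = hkji$h  (last char: 'h')
  sorted[3] = i$hhkj  (last char: 'j')
  sorted[4] = ji$hhk  (last char: 'k')
  sorted[5] = kji$hh  (last char: 'h')
Last column: i$hjkh
Original string S is at sorted index 1

Answer: i$hjkh
1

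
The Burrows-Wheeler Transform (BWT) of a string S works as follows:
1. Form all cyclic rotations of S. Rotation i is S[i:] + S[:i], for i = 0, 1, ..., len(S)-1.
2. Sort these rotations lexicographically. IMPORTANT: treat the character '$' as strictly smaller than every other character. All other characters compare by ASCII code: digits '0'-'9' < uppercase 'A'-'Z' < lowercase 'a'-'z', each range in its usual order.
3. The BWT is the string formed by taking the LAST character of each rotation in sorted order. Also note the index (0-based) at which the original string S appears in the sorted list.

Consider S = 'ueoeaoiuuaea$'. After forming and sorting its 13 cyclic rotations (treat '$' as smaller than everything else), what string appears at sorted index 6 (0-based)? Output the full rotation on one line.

Answer: eoeaoiuuaea$u

Derivation:
All 13 rotations (rotation i = S[i:]+S[:i]):
  rot[0] = ueoeaoiuuaea$
  rot[1] = eoeaoiuuaea$u
  rot[2] = oeaoiuuaea$ue
  rot[3] = eaoiuuaea$ueo
  rot[4] = aoiuuaea$ueoe
  rot[5] = oiuuaea$ueoea
  rot[6] = iuuaea$ueoeao
  rot[7] = uuaea$ueoeaoi
  rot[8] = uaea$ueoeaoiu
  rot[9] = aea$ueoeaoiuu
  rot[10] = ea$ueoeaoiuua
  rot[11] = a$ueoeaoiuuae
  rot[12] = $ueoeaoiuuaea
Sorted (with $ < everything):
  sorted[0] = $ueoeaoiuuaea
  sorted[1] = a$ueoeaoiuuae
  sorted[2] = aea$ueoeaoiuu
  sorted[3] = aoiuuaea$ueoe
  sorted[4] = ea$ueoeaoiuua
  sorted[5] = eaoiuuaea$ueo
  sorted[6] = eoeaoiuuaea$u
  sorted[7] = iuuaea$ueoeao
  sorted[8] = oeaoiuuaea$ue
  sorted[9] = oiuuaea$ueoea
  sorted[10] = uaea$ueoeaoiu
  sorted[11] = ueoeaoiuuaea$
  sorted[12] = uuaea$ueoeaoi
sorted[6] = eoeaoiuuaea$u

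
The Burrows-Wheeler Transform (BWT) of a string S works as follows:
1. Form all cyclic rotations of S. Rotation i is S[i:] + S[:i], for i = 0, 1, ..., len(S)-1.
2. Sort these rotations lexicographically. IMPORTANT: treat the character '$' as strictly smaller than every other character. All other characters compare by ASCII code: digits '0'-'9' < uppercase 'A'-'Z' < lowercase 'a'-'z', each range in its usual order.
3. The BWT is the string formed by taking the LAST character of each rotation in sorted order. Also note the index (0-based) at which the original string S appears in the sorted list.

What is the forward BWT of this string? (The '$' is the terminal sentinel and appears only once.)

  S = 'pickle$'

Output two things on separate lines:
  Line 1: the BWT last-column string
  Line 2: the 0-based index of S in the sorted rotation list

All 7 rotations (rotation i = S[i:]+S[:i]):
  rot[0] = pickle$
  rot[1] = ickle$p
  rot[2] = ckle$pi
  rot[3] = kle$pic
  rot[4] = le$pick
  rot[5] = e$pickl
  rot[6] = $pickle
Sorted (with $ < everything):
  sorted[0] = $pickle  (last char: 'e')
  sorted[1] = ckle$pi  (last char: 'i')
  sorted[2] = e$pickl  (last char: 'l')
  sorted[3] = ickle$p  (last char: 'p')
  sorted[4] = kle$pic  (last char: 'c')
  sorted[5] = le$pick  (last char: 'k')
  sorted[6] = pickle$  (last char: '$')
Last column: eilpck$
Original string S is at sorted index 6

Answer: eilpck$
6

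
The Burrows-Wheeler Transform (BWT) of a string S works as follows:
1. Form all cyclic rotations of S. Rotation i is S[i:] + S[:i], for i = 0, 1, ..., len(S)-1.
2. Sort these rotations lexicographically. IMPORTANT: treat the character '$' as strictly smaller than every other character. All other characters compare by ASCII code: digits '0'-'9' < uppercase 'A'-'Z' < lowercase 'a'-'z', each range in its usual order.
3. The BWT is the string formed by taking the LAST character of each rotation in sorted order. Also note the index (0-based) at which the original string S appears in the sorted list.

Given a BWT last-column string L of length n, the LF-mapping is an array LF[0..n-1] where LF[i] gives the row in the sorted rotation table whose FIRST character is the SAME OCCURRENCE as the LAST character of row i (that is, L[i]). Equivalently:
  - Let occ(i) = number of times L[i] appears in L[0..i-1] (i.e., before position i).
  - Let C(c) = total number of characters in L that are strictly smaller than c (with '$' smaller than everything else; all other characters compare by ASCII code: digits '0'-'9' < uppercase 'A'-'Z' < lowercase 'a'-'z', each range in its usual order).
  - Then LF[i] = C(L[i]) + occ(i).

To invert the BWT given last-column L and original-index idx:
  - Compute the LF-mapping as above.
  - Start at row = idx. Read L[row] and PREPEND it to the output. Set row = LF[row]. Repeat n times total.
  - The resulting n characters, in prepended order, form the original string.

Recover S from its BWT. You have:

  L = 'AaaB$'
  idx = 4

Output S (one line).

LF mapping: 1 3 4 2 0
Walk LF starting at row 4, prepending L[row]:
  step 1: row=4, L[4]='$', prepend. Next row=LF[4]=0
  step 2: row=0, L[0]='A', prepend. Next row=LF[0]=1
  step 3: row=1, L[1]='a', prepend. Next row=LF[1]=3
  step 4: row=3, L[3]='B', prepend. Next row=LF[3]=2
  step 5: row=2, L[2]='a', prepend. Next row=LF[2]=4
Reversed output: aBaA$

Answer: aBaA$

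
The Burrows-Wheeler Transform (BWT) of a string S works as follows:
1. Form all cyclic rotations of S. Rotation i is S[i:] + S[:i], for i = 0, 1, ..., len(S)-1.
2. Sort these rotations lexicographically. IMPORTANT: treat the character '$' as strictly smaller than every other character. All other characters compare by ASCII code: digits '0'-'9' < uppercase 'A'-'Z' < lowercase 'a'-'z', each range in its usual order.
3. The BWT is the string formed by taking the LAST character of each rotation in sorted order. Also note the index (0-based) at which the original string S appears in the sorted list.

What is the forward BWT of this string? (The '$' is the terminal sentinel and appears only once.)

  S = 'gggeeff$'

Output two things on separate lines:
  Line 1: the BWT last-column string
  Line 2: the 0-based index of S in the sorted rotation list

Answer: fgefegg$
7

Derivation:
All 8 rotations (rotation i = S[i:]+S[:i]):
  rot[0] = gggeeff$
  rot[1] = ggeeff$g
  rot[2] = geeff$gg
  rot[3] = eeff$ggg
  rot[4] = eff$ggge
  rot[5] = ff$gggee
  rot[6] = f$gggeef
  rot[7] = $gggeeff
Sorted (with $ < everything):
  sorted[0] = $gggeeff  (last char: 'f')
  sorted[1] = eeff$ggg  (last char: 'g')
  sorted[2] = eff$ggge  (last char: 'e')
  sorted[3] = f$gggeef  (last char: 'f')
  sorted[4] = ff$gggee  (last char: 'e')
  sorted[5] = geeff$gg  (last char: 'g')
  sorted[6] = ggeeff$g  (last char: 'g')
  sorted[7] = gggeeff$  (last char: '$')
Last column: fgefegg$
Original string S is at sorted index 7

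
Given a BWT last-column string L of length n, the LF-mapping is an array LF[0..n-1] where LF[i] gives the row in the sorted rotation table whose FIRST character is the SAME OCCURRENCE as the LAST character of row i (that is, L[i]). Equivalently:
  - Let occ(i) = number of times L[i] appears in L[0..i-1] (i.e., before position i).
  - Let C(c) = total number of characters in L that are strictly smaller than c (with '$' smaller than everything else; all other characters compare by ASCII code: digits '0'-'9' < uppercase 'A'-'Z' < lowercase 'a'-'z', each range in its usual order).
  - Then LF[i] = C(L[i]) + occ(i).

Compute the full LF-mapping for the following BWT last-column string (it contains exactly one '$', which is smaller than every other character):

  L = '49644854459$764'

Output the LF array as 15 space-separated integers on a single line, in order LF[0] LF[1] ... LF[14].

Char counts: '$':1, '4':6, '5':2, '6':2, '7':1, '8':1, '9':2
C (first-col start): C('$')=0, C('4')=1, C('5')=7, C('6')=9, C('7')=11, C('8')=12, C('9')=13
L[0]='4': occ=0, LF[0]=C('4')+0=1+0=1
L[1]='9': occ=0, LF[1]=C('9')+0=13+0=13
L[2]='6': occ=0, LF[2]=C('6')+0=9+0=9
L[3]='4': occ=1, LF[3]=C('4')+1=1+1=2
L[4]='4': occ=2, LF[4]=C('4')+2=1+2=3
L[5]='8': occ=0, LF[5]=C('8')+0=12+0=12
L[6]='5': occ=0, LF[6]=C('5')+0=7+0=7
L[7]='4': occ=3, LF[7]=C('4')+3=1+3=4
L[8]='4': occ=4, LF[8]=C('4')+4=1+4=5
L[9]='5': occ=1, LF[9]=C('5')+1=7+1=8
L[10]='9': occ=1, LF[10]=C('9')+1=13+1=14
L[11]='$': occ=0, LF[11]=C('$')+0=0+0=0
L[12]='7': occ=0, LF[12]=C('7')+0=11+0=11
L[13]='6': occ=1, LF[13]=C('6')+1=9+1=10
L[14]='4': occ=5, LF[14]=C('4')+5=1+5=6

Answer: 1 13 9 2 3 12 7 4 5 8 14 0 11 10 6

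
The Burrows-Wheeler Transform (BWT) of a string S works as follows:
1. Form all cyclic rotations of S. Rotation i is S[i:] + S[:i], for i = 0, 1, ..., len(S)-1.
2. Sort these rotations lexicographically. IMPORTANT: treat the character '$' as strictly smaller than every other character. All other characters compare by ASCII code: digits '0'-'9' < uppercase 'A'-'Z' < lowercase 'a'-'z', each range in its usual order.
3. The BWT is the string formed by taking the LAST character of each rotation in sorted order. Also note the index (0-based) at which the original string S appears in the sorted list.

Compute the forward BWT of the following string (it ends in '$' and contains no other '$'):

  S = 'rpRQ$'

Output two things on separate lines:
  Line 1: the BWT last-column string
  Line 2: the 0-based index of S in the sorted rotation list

Answer: QRpr$
4

Derivation:
All 5 rotations (rotation i = S[i:]+S[:i]):
  rot[0] = rpRQ$
  rot[1] = pRQ$r
  rot[2] = RQ$rp
  rot[3] = Q$rpR
  rot[4] = $rpRQ
Sorted (with $ < everything):
  sorted[0] = $rpRQ  (last char: 'Q')
  sorted[1] = Q$rpR  (last char: 'R')
  sorted[2] = RQ$rp  (last char: 'p')
  sorted[3] = pRQ$r  (last char: 'r')
  sorted[4] = rpRQ$  (last char: '$')
Last column: QRpr$
Original string S is at sorted index 4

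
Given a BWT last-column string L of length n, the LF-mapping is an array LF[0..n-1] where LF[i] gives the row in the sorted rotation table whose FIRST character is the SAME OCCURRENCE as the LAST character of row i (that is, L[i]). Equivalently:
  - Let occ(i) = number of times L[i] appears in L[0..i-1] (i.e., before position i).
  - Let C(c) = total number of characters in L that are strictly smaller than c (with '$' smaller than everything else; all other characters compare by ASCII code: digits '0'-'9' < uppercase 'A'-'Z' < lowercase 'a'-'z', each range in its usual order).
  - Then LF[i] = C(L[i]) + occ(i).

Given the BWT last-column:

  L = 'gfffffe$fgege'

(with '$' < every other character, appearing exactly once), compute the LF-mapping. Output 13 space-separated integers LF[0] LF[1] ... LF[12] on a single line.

Answer: 10 4 5 6 7 8 1 0 9 11 2 12 3

Derivation:
Char counts: '$':1, 'e':3, 'f':6, 'g':3
C (first-col start): C('$')=0, C('e')=1, C('f')=4, C('g')=10
L[0]='g': occ=0, LF[0]=C('g')+0=10+0=10
L[1]='f': occ=0, LF[1]=C('f')+0=4+0=4
L[2]='f': occ=1, LF[2]=C('f')+1=4+1=5
L[3]='f': occ=2, LF[3]=C('f')+2=4+2=6
L[4]='f': occ=3, LF[4]=C('f')+3=4+3=7
L[5]='f': occ=4, LF[5]=C('f')+4=4+4=8
L[6]='e': occ=0, LF[6]=C('e')+0=1+0=1
L[7]='$': occ=0, LF[7]=C('$')+0=0+0=0
L[8]='f': occ=5, LF[8]=C('f')+5=4+5=9
L[9]='g': occ=1, LF[9]=C('g')+1=10+1=11
L[10]='e': occ=1, LF[10]=C('e')+1=1+1=2
L[11]='g': occ=2, LF[11]=C('g')+2=10+2=12
L[12]='e': occ=2, LF[12]=C('e')+2=1+2=3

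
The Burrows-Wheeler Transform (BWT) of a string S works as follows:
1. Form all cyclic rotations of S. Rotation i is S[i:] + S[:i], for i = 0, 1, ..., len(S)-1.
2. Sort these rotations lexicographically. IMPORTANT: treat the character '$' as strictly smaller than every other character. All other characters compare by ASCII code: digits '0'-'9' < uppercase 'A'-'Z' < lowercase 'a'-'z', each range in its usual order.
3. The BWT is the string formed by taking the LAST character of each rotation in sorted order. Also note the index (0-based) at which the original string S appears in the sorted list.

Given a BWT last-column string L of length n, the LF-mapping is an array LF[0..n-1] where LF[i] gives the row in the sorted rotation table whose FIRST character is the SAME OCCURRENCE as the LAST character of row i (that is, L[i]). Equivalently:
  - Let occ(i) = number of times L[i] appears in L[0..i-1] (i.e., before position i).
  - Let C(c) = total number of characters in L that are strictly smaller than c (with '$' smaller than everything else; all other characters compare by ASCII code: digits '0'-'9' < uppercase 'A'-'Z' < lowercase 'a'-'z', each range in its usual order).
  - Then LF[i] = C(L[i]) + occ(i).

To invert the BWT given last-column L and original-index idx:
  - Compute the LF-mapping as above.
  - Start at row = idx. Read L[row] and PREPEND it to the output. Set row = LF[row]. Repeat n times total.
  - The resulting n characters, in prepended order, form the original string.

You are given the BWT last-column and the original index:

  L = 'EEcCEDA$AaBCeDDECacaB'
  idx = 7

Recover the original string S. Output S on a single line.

Answer: CaaccADCBDEaDEBeEACE$

Derivation:
LF mapping: 11 12 18 5 13 8 1 0 2 15 3 6 20 9 10 14 7 16 19 17 4
Walk LF starting at row 7, prepending L[row]:
  step 1: row=7, L[7]='$', prepend. Next row=LF[7]=0
  step 2: row=0, L[0]='E', prepend. Next row=LF[0]=11
  step 3: row=11, L[11]='C', prepend. Next row=LF[11]=6
  step 4: row=6, L[6]='A', prepend. Next row=LF[6]=1
  step 5: row=1, L[1]='E', prepend. Next row=LF[1]=12
  step 6: row=12, L[12]='e', prepend. Next row=LF[12]=20
  step 7: row=20, L[20]='B', prepend. Next row=LF[20]=4
  step 8: row=4, L[4]='E', prepend. Next row=LF[4]=13
  step 9: row=13, L[13]='D', prepend. Next row=LF[13]=9
  step 10: row=9, L[9]='a', prepend. Next row=LF[9]=15
  step 11: row=15, L[15]='E', prepend. Next row=LF[15]=14
  step 12: row=14, L[14]='D', prepend. Next row=LF[14]=10
  step 13: row=10, L[10]='B', prepend. Next row=LF[10]=3
  step 14: row=3, L[3]='C', prepend. Next row=LF[3]=5
  step 15: row=5, L[5]='D', prepend. Next row=LF[5]=8
  step 16: row=8, L[8]='A', prepend. Next row=LF[8]=2
  step 17: row=2, L[2]='c', prepend. Next row=LF[2]=18
  step 18: row=18, L[18]='c', prepend. Next row=LF[18]=19
  step 19: row=19, L[19]='a', prepend. Next row=LF[19]=17
  step 20: row=17, L[17]='a', prepend. Next row=LF[17]=16
  step 21: row=16, L[16]='C', prepend. Next row=LF[16]=7
Reversed output: CaaccADCBDEaDEBeEACE$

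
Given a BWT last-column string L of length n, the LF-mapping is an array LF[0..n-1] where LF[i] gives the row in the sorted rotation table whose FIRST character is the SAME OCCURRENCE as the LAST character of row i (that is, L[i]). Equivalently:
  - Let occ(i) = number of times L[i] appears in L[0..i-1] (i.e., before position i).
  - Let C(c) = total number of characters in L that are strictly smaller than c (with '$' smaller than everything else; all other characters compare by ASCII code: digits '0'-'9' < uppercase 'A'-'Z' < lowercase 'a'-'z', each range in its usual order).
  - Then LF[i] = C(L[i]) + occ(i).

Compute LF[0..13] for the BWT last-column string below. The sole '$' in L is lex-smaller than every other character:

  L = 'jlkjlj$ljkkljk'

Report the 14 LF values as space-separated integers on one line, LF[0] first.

Char counts: '$':1, 'j':5, 'k':4, 'l':4
C (first-col start): C('$')=0, C('j')=1, C('k')=6, C('l')=10
L[0]='j': occ=0, LF[0]=C('j')+0=1+0=1
L[1]='l': occ=0, LF[1]=C('l')+0=10+0=10
L[2]='k': occ=0, LF[2]=C('k')+0=6+0=6
L[3]='j': occ=1, LF[3]=C('j')+1=1+1=2
L[4]='l': occ=1, LF[4]=C('l')+1=10+1=11
L[5]='j': occ=2, LF[5]=C('j')+2=1+2=3
L[6]='$': occ=0, LF[6]=C('$')+0=0+0=0
L[7]='l': occ=2, LF[7]=C('l')+2=10+2=12
L[8]='j': occ=3, LF[8]=C('j')+3=1+3=4
L[9]='k': occ=1, LF[9]=C('k')+1=6+1=7
L[10]='k': occ=2, LF[10]=C('k')+2=6+2=8
L[11]='l': occ=3, LF[11]=C('l')+3=10+3=13
L[12]='j': occ=4, LF[12]=C('j')+4=1+4=5
L[13]='k': occ=3, LF[13]=C('k')+3=6+3=9

Answer: 1 10 6 2 11 3 0 12 4 7 8 13 5 9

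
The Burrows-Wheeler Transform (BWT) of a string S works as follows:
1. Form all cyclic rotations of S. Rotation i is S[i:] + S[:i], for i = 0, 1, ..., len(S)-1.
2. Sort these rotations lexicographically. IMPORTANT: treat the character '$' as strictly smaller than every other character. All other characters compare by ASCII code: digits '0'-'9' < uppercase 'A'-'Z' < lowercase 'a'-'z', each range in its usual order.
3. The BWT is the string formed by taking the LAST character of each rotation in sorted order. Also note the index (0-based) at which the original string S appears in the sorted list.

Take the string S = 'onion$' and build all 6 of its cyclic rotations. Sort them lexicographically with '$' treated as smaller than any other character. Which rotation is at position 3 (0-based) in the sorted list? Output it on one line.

Answer: nion$o

Derivation:
All 6 rotations (rotation i = S[i:]+S[:i]):
  rot[0] = onion$
  rot[1] = nion$o
  rot[2] = ion$on
  rot[3] = on$oni
  rot[4] = n$onio
  rot[5] = $onion
Sorted (with $ < everything):
  sorted[0] = $onion
  sorted[1] = ion$on
  sorted[2] = n$onio
  sorted[3] = nion$o
  sorted[4] = on$oni
  sorted[5] = onion$
sorted[3] = nion$o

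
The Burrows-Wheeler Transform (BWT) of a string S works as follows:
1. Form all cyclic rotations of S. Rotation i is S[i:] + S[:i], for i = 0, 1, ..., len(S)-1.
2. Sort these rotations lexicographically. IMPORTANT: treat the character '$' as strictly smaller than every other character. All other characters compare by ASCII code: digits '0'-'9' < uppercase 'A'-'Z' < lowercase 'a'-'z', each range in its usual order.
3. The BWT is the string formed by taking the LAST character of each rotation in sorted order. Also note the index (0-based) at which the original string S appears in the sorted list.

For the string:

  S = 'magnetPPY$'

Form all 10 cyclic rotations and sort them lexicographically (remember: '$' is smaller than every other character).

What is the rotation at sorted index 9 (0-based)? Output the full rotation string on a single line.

Answer: tPPY$magne

Derivation:
All 10 rotations (rotation i = S[i:]+S[:i]):
  rot[0] = magnetPPY$
  rot[1] = agnetPPY$m
  rot[2] = gnetPPY$ma
  rot[3] = netPPY$mag
  rot[4] = etPPY$magn
  rot[5] = tPPY$magne
  rot[6] = PPY$magnet
  rot[7] = PY$magnetP
  rot[8] = Y$magnetPP
  rot[9] = $magnetPPY
Sorted (with $ < everything):
  sorted[0] = $magnetPPY
  sorted[1] = PPY$magnet
  sorted[2] = PY$magnetP
  sorted[3] = Y$magnetPP
  sorted[4] = agnetPPY$m
  sorted[5] = etPPY$magn
  sorted[6] = gnetPPY$ma
  sorted[7] = magnetPPY$
  sorted[8] = netPPY$mag
  sorted[9] = tPPY$magne
sorted[9] = tPPY$magne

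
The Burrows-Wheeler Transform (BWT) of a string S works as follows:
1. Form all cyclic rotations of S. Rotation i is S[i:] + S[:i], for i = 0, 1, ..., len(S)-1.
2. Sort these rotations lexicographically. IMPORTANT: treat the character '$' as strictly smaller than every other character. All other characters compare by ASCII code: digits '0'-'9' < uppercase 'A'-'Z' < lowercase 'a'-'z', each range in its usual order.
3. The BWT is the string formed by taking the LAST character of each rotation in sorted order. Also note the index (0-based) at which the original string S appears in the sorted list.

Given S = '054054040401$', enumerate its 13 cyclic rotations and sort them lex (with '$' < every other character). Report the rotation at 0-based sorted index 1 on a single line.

Answer: 01$0540540404

Derivation:
All 13 rotations (rotation i = S[i:]+S[:i]):
  rot[0] = 054054040401$
  rot[1] = 54054040401$0
  rot[2] = 4054040401$05
  rot[3] = 054040401$054
  rot[4] = 54040401$0540
  rot[5] = 4040401$05405
  rot[6] = 040401$054054
  rot[7] = 40401$0540540
  rot[8] = 0401$05405404
  rot[9] = 401$054054040
  rot[10] = 01$0540540404
  rot[11] = 1$05405404040
  rot[12] = $054054040401
Sorted (with $ < everything):
  sorted[0] = $054054040401
  sorted[1] = 01$0540540404
  sorted[2] = 0401$05405404
  sorted[3] = 040401$054054
  sorted[4] = 054040401$054
  sorted[5] = 054054040401$
  sorted[6] = 1$05405404040
  sorted[7] = 401$054054040
  sorted[8] = 40401$0540540
  sorted[9] = 4040401$05405
  sorted[10] = 4054040401$05
  sorted[11] = 54040401$0540
  sorted[12] = 54054040401$0
sorted[1] = 01$0540540404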